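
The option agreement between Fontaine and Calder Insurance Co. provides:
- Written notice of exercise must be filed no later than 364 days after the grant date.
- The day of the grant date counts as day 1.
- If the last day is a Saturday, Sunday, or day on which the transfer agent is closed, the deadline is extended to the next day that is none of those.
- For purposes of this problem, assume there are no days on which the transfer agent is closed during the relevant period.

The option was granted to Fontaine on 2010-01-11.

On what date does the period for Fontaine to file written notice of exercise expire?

Counting 2010-01-11 as day 1, day 364 is January 9, 2011.
January 9, 2011 is Sunday. The next qualifying day is January 10, 2011.

January 10, 2011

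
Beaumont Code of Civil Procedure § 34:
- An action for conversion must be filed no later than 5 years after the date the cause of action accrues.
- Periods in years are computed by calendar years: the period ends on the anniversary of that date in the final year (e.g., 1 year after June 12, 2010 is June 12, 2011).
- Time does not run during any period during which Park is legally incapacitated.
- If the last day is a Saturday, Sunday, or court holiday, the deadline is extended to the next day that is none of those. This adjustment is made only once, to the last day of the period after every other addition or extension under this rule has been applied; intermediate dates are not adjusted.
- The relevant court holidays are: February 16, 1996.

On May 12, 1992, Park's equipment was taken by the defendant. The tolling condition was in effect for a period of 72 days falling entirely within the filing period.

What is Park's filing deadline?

July 23, 1997

5 years after May 12, 1992 is May 12, 1997.
Tolling adds 72 days: May 12, 1997 + 72 days = July 23, 1997.
July 23, 1997 is a Wednesday and not a court holiday, so no extension applies.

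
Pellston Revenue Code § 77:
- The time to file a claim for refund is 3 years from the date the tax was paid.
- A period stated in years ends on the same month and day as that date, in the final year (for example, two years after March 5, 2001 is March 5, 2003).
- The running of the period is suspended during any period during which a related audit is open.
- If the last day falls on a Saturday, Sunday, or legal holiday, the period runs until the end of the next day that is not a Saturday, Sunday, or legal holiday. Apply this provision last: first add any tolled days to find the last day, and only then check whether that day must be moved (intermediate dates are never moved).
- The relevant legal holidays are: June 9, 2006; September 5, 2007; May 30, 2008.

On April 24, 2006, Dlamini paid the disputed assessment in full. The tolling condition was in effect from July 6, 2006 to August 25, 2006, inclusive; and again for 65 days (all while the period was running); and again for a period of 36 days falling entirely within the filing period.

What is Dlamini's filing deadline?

September 23, 2009

3 years after April 24, 2006 is April 24, 2009.
From July 6, 2006 through August 25, 2006 inclusive is 51 days; tolling adds 51 days: April 24, 2009 + 51 days = June 14, 2009.
Tolling adds 65 days: June 14, 2009 + 65 days = August 18, 2009.
Tolling adds 36 days: August 18, 2009 + 36 days = September 23, 2009.
September 23, 2009 is a Wednesday and not a legal holiday, so no extension applies.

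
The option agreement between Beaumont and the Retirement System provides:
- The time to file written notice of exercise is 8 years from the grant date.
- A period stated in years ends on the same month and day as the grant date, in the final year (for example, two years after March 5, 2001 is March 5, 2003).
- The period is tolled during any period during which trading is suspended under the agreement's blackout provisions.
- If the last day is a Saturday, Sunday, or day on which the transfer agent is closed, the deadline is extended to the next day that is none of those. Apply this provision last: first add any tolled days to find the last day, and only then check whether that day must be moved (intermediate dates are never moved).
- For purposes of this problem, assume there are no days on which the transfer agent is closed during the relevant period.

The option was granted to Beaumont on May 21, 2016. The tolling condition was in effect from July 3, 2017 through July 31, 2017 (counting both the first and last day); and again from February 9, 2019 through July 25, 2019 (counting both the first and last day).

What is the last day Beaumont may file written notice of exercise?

December 3, 2024

8 years after May 21, 2016 is May 21, 2024.
From July 3, 2017 through July 31, 2017 inclusive is 29 days; tolling adds 29 days: May 21, 2024 + 29 days = June 19, 2024.
From February 9, 2019 through July 25, 2019 inclusive is 167 days; tolling adds 167 days: June 19, 2024 + 167 days = December 3, 2024.
December 3, 2024 is a Tuesday and not a day on which the transfer agent is closed, so no extension applies.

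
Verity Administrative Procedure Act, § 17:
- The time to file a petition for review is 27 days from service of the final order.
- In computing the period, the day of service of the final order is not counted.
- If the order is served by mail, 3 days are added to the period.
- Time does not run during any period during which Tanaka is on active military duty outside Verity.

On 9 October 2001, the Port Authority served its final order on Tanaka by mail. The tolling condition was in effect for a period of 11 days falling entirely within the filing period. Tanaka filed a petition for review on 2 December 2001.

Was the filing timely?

27 days after 9 October 2001 is November 5, 2001.
Service was by mail, adding 3 days: November 5, 2001 + 3 days = November 8, 2001.
Tolling adds 11 days: November 8, 2001 + 11 days = November 19, 2001.
The deadline is November 19, 2001; the filing on December 2, 2001 is after that date.

No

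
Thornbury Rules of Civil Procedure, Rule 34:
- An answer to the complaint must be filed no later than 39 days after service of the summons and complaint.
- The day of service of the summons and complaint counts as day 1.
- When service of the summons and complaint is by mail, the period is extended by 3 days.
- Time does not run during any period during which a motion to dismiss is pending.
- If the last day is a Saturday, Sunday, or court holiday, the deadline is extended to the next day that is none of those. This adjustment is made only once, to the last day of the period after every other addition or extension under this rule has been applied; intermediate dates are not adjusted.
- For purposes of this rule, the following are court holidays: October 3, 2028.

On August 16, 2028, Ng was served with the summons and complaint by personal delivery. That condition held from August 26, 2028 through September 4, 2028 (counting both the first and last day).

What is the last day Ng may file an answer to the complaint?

October 4, 2028

Counting August 16, 2028 as day 1, day 39 is September 23, 2028.
Service was not by mail, so no mail extension applies.
From August 26, 2028 through September 4, 2028 inclusive is 10 days; tolling adds 10 days: September 23, 2028 + 10 days = October 3, 2028.
October 3, 2028 is a listed holiday. The next qualifying day is October 4, 2028.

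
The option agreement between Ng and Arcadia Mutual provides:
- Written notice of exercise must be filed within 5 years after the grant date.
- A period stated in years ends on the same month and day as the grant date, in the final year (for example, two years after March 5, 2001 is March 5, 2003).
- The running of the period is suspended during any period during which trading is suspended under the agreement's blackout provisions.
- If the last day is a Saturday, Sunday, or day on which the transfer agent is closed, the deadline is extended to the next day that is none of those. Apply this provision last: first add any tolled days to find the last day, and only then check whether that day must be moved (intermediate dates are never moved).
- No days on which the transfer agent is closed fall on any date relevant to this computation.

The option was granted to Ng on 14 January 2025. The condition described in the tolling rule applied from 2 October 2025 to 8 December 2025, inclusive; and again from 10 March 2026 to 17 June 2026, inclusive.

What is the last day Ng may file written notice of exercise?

5 years after 14 January 2025 is January 14, 2030.
From October 2, 2025 through December 8, 2025 inclusive is 68 days; tolling adds 68 days: January 14, 2030 + 68 days = March 23, 2030.
From March 10, 2026 through June 17, 2026 inclusive is 100 days; tolling adds 100 days: March 23, 2030 + 100 days = July 1, 2030.
July 1, 2030 is a Monday and not a day on which the transfer agent is closed, so no extension applies.

July 1, 2030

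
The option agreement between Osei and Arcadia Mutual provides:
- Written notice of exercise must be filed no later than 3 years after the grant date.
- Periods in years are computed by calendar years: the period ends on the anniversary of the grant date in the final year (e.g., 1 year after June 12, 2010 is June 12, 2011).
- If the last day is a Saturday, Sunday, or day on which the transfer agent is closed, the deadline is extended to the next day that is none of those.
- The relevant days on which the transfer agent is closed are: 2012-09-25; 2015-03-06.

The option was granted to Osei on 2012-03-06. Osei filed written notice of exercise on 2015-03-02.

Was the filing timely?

Yes

3 years after 2012-03-06 is March 6, 2015.
March 6, 2015 is a listed holiday; March 7, 2015 is Saturday; March 8, 2015 is Sunday. The next qualifying day is March 9, 2015.
The deadline is March 9, 2015; the filing on March 2, 2015 is on or before that date.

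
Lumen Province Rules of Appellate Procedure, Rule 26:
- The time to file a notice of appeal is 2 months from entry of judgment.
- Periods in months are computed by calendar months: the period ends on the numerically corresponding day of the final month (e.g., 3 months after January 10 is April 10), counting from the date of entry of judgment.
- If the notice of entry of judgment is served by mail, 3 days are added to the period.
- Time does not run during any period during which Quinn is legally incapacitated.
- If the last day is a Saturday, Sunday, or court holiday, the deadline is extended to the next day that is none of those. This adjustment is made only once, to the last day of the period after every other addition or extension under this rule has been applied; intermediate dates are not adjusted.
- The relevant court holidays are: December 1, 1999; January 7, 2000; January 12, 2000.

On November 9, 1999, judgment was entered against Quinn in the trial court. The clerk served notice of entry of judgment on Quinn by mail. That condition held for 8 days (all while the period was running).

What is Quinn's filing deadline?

January 20, 2000

2 months after November 9, 1999 is January 9, 2000.
Service was by mail, adding 3 days: January 9, 2000 + 3 days = January 12, 2000.
Tolling adds 8 days: January 12, 2000 + 8 days = January 20, 2000.
January 20, 2000 is a Thursday and not a court holiday, so no extension applies.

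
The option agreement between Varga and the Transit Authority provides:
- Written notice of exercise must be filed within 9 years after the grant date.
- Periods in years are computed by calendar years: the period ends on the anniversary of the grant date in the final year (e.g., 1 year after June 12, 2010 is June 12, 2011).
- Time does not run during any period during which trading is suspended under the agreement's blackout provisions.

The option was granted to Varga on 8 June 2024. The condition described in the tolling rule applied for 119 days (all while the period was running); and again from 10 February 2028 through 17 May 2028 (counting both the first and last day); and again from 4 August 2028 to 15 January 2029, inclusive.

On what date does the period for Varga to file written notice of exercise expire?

June 25, 2034

9 years after 8 June 2024 is June 8, 2033.
Tolling adds 119 days: June 8, 2033 + 119 days = October 5, 2033.
From February 10, 2028 through May 17, 2028 inclusive is 98 days; tolling adds 98 days: October 5, 2033 + 98 days = January 11, 2034.
From August 4, 2028 through January 15, 2029 inclusive is 165 days; tolling adds 165 days: January 11, 2034 + 165 days = June 25, 2034.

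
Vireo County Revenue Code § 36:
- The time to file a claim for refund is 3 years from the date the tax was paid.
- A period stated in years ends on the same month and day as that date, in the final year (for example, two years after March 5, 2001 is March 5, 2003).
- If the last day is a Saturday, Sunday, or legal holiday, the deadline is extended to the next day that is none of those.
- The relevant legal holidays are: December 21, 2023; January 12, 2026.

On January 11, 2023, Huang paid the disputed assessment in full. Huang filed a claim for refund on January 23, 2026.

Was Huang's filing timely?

No

3 years after January 11, 2023 is January 11, 2026.
January 11, 2026 is Sunday; January 12, 2026 is a listed holiday. The next qualifying day is January 13, 2026.
The deadline is January 13, 2026; the filing on January 23, 2026 is after that date.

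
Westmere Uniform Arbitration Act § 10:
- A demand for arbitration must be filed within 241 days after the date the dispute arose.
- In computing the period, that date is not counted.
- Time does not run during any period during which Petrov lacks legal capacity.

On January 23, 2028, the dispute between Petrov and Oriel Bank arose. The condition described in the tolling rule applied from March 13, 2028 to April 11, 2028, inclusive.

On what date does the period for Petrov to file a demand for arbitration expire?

241 days after January 23, 2028 is September 20, 2028.
From March 13, 2028 through April 11, 2028 inclusive is 30 days; tolling adds 30 days: September 20, 2028 + 30 days = October 20, 2028.

October 20, 2028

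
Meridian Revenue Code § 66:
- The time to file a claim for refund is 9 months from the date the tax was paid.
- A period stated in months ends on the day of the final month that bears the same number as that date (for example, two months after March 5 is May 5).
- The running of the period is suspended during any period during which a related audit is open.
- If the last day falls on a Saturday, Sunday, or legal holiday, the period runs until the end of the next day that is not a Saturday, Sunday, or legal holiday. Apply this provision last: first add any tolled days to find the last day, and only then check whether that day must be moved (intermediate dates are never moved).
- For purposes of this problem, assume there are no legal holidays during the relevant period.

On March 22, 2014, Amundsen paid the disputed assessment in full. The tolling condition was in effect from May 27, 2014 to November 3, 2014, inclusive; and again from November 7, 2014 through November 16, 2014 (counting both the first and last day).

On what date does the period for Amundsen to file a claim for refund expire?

June 11, 2015

9 months after March 22, 2014 is December 22, 2014.
From May 27, 2014 through November 3, 2014 inclusive is 161 days; tolling adds 161 days: December 22, 2014 + 161 days = June 1, 2015.
From November 7, 2014 through November 16, 2014 inclusive is 10 days; tolling adds 10 days: June 1, 2015 + 10 days = June 11, 2015.
June 11, 2015 is a Thursday and not a legal holiday, so no extension applies.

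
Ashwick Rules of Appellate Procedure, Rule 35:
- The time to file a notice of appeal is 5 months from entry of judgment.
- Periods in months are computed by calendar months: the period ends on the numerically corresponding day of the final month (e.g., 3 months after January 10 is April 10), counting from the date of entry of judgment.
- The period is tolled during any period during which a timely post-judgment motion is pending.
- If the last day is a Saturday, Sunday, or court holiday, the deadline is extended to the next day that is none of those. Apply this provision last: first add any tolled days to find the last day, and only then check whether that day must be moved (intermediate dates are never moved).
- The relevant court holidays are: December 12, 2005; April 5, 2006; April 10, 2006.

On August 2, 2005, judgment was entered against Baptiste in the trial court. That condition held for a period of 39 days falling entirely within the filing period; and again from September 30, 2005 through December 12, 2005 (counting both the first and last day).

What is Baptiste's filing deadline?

5 months after August 2, 2005 is January 2, 2006.
Tolling adds 39 days: January 2, 2006 + 39 days = February 10, 2006.
From September 30, 2005 through December 12, 2005 inclusive is 74 days; tolling adds 74 days: February 10, 2006 + 74 days = April 25, 2006.
April 25, 2006 is a Tuesday and not a court holiday, so no extension applies.

April 25, 2006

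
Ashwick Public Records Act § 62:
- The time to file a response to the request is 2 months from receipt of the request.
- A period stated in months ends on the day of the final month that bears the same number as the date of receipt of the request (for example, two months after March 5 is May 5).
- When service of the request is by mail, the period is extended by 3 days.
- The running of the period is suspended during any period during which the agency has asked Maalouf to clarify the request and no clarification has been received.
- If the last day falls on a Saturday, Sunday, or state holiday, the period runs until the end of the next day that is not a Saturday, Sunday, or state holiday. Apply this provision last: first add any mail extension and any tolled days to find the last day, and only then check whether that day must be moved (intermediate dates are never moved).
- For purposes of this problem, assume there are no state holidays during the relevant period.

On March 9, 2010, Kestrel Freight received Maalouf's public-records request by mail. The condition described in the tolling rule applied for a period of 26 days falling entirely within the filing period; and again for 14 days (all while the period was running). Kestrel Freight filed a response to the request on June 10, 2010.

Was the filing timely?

Yes

2 months after March 9, 2010 is May 9, 2010.
Service was by mail, adding 3 days: May 9, 2010 + 3 days = May 12, 2010.
Tolling adds 26 days: May 12, 2010 + 26 days = June 7, 2010.
Tolling adds 14 days: June 7, 2010 + 14 days = June 21, 2010.
June 21, 2010 is a Monday and not a state holiday, so no extension applies.
The deadline is June 21, 2010; the filing on June 10, 2010 is on or before that date.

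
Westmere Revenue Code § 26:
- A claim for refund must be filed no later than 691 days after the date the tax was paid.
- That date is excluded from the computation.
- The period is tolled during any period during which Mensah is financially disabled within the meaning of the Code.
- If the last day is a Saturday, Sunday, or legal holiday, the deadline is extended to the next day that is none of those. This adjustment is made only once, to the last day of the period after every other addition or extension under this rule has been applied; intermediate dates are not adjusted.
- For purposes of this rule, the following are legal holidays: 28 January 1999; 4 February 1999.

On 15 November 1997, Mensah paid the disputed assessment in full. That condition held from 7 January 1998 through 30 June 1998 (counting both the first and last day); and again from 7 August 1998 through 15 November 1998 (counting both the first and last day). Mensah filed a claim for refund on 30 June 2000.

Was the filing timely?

Yes

691 days after 15 November 1997 is October 7, 1999.
From January 7, 1998 through June 30, 1998 inclusive is 175 days; tolling adds 175 days: October 7, 1999 + 175 days = March 30, 2000.
From August 7, 1998 through November 15, 1998 inclusive is 101 days; tolling adds 101 days: March 30, 2000 + 101 days = July 9, 2000.
July 9, 2000 is Sunday. The next qualifying day is July 10, 2000.
The deadline is July 10, 2000; the filing on June 30, 2000 is on or before that date.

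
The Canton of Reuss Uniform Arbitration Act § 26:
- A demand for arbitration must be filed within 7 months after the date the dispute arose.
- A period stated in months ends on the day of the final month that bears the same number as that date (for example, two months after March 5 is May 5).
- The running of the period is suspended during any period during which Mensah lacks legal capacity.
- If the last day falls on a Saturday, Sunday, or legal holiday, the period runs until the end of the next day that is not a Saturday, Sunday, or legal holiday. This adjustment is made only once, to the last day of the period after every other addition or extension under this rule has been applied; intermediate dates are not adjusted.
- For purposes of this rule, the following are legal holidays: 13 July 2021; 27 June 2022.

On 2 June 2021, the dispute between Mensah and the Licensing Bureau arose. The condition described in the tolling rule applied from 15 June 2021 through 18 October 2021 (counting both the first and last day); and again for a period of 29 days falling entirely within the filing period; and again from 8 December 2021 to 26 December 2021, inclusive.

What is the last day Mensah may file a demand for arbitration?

June 28, 2022

7 months after 2 June 2021 is January 2, 2022.
From June 15, 2021 through October 18, 2021 inclusive is 126 days; tolling adds 126 days: January 2, 2022 + 126 days = May 8, 2022.
Tolling adds 29 days: May 8, 2022 + 29 days = June 6, 2022.
From December 8, 2021 through December 26, 2021 inclusive is 19 days; tolling adds 19 days: June 6, 2022 + 19 days = June 25, 2022.
June 25, 2022 is Saturday; June 26, 2022 is Sunday; June 27, 2022 is a listed holiday. The next qualifying day is June 28, 2022.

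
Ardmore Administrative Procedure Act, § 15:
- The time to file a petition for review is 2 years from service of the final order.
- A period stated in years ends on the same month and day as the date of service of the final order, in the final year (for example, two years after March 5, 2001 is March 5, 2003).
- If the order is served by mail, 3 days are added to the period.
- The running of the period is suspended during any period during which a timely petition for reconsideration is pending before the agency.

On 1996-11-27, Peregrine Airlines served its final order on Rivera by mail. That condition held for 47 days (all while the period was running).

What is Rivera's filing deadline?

January 16, 1999

2 years after 1996-11-27 is November 27, 1998.
Service was by mail, adding 3 days: November 27, 1998 + 3 days = November 30, 1998.
Tolling adds 47 days: November 30, 1998 + 47 days = January 16, 1999.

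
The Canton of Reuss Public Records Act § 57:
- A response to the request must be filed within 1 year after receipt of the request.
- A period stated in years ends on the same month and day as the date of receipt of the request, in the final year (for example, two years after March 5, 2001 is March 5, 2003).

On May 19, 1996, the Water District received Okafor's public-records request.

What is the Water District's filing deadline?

May 19, 1997

1 year after May 19, 1996 is May 19, 1997.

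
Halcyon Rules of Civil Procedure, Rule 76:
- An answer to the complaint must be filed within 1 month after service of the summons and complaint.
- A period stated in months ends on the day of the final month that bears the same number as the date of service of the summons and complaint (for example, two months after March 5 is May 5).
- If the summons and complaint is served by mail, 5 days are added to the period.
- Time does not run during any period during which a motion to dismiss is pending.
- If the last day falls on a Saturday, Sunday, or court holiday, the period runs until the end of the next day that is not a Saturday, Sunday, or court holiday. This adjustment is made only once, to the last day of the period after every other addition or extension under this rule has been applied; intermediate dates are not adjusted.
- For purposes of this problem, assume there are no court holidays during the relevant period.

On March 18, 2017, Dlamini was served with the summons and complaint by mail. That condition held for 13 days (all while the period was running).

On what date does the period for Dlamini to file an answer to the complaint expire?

May 8, 2017

1 month after March 18, 2017 is April 18, 2017.
Service was by mail, adding 5 days: April 18, 2017 + 5 days = April 23, 2017.
Tolling adds 13 days: April 23, 2017 + 13 days = May 6, 2017.
May 6, 2017 is Saturday; May 7, 2017 is Sunday. The next qualifying day is May 8, 2017.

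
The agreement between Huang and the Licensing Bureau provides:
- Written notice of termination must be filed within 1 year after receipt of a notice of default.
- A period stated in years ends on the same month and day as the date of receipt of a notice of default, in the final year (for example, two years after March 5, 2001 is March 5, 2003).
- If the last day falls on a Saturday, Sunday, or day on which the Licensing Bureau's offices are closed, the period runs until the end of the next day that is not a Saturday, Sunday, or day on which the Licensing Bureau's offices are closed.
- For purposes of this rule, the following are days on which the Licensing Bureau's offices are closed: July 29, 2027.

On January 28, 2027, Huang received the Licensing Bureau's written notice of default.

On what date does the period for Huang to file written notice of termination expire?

January 28, 2028

1 year after January 28, 2027 is January 28, 2028.
January 28, 2028 is a Friday and not a day on which the Licensing Bureau's offices are closed, so no extension applies.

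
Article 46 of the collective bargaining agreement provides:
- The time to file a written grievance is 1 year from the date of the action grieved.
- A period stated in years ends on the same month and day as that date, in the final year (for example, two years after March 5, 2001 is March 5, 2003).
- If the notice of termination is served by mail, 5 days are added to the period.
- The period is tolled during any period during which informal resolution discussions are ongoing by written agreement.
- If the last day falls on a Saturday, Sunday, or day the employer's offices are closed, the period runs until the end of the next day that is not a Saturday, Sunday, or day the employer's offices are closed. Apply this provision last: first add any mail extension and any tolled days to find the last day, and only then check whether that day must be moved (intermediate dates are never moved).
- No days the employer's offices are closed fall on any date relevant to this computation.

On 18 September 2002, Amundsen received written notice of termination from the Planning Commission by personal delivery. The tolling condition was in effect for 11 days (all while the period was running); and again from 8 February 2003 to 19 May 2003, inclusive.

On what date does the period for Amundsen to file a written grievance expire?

January 8, 2004

1 year after 18 September 2002 is September 18, 2003.
Service was not by mail, so no mail extension applies.
Tolling adds 11 days: September 18, 2003 + 11 days = September 29, 2003.
From February 8, 2003 through May 19, 2003 inclusive is 101 days; tolling adds 101 days: September 29, 2003 + 101 days = January 8, 2004.
January 8, 2004 is a Thursday and not a day the employer's offices are closed, so no extension applies.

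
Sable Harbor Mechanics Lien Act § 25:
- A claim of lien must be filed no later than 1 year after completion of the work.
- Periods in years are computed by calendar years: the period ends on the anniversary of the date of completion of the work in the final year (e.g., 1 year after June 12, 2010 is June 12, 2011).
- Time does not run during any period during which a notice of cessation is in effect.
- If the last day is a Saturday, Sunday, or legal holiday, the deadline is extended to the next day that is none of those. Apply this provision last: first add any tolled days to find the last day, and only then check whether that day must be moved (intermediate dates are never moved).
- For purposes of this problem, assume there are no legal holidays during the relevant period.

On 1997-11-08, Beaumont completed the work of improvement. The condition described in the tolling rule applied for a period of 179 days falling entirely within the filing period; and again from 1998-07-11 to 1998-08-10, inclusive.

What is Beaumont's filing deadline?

June 7, 1999

1 year after 1997-11-08 is November 8, 1998.
Tolling adds 179 days: November 8, 1998 + 179 days = May 6, 1999.
From July 11, 1998 through August 10, 1998 inclusive is 31 days; tolling adds 31 days: May 6, 1999 + 31 days = June 6, 1999.
June 6, 1999 is Sunday. The next qualifying day is June 7, 1999.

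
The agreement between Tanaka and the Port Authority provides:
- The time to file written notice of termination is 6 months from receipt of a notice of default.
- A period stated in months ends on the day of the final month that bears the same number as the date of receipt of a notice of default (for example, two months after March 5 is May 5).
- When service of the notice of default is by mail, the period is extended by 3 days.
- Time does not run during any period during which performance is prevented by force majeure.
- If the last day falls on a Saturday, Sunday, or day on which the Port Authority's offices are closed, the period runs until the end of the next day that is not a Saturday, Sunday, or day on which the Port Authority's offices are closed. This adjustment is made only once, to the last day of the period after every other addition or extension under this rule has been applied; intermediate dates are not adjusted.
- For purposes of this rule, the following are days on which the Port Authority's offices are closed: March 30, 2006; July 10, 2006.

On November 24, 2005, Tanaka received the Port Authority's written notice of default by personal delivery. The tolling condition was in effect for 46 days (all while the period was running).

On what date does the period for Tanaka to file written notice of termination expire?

July 11, 2006

6 months after November 24, 2005 is May 24, 2006.
Service was not by mail, so no mail extension applies.
Tolling adds 46 days: May 24, 2006 + 46 days = July 9, 2006.
July 9, 2006 is Sunday; July 10, 2006 is a listed holiday. The next qualifying day is July 11, 2006.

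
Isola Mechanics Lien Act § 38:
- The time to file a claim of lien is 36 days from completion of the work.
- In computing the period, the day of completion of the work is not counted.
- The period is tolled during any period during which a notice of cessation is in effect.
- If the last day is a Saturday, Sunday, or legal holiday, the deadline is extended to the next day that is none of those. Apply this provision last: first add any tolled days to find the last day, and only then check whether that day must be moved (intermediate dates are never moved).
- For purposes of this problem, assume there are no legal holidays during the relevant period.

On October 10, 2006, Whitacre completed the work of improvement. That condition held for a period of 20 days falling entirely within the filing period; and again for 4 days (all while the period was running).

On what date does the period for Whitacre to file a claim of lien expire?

December 11, 2006

36 days after October 10, 2006 is November 15, 2006.
Tolling adds 20 days: November 15, 2006 + 20 days = December 5, 2006.
Tolling adds 4 days: December 5, 2006 + 4 days = December 9, 2006.
December 9, 2006 is Saturday; December 10, 2006 is Sunday. The next qualifying day is December 11, 2006.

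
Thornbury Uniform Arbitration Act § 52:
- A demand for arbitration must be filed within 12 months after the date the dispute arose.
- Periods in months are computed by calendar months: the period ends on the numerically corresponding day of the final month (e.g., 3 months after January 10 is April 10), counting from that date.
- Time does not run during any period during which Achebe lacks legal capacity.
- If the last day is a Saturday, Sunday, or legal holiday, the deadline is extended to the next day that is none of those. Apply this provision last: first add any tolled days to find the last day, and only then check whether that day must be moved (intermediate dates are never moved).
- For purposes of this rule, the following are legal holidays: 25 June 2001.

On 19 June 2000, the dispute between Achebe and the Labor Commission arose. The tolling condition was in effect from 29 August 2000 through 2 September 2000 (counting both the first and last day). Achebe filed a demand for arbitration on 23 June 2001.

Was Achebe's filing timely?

Yes

12 months after 19 June 2000 is June 19, 2001.
From August 29, 2000 through September 2, 2000 inclusive is 5 days; tolling adds 5 days: June 19, 2001 + 5 days = June 24, 2001.
June 24, 2001 is Sunday; June 25, 2001 is a listed holiday. The next qualifying day is June 26, 2001.
The deadline is June 26, 2001; the filing on June 23, 2001 is on or before that date.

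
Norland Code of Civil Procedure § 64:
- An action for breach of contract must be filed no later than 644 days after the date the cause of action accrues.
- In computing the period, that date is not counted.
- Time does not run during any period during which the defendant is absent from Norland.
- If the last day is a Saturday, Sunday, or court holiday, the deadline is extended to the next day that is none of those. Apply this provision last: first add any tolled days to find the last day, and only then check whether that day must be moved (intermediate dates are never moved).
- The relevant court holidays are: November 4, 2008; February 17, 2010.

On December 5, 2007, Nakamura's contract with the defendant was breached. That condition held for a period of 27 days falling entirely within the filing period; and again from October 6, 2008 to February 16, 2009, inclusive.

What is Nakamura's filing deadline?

February 18, 2010

644 days after December 5, 2007 is September 9, 2009.
Tolling adds 27 days: September 9, 2009 + 27 days = October 6, 2009.
From October 6, 2008 through February 16, 2009 inclusive is 134 days; tolling adds 134 days: October 6, 2009 + 134 days = February 17, 2010.
February 17, 2010 is a listed holiday. The next qualifying day is February 18, 2010.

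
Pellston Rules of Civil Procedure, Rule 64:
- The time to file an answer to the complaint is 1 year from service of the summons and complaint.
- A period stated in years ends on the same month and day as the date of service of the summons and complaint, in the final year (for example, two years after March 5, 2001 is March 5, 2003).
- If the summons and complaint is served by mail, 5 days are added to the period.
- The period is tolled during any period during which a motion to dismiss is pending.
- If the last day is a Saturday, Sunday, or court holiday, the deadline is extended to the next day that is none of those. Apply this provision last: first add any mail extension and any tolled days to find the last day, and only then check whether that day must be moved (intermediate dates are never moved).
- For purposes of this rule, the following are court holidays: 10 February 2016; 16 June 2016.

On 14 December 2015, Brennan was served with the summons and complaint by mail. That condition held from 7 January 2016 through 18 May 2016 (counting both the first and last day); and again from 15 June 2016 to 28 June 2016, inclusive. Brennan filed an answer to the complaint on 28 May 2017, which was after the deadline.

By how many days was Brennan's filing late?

1 year after 14 December 2015 is December 14, 2016.
Service was by mail, adding 5 days: December 14, 2016 + 5 days = December 19, 2016.
From January 7, 2016 through May 18, 2016 inclusive is 133 days; tolling adds 133 days: December 19, 2016 + 133 days = May 1, 2017.
From June 15, 2016 through June 28, 2016 inclusive is 14 days; tolling adds 14 days: May 1, 2017 + 14 days = May 15, 2017.
May 15, 2017 is a Monday and not a court holiday, so no extension applies.
The deadline is May 15, 2017; from May 15, 2017 to May 28, 2017 is 13 days.

13 days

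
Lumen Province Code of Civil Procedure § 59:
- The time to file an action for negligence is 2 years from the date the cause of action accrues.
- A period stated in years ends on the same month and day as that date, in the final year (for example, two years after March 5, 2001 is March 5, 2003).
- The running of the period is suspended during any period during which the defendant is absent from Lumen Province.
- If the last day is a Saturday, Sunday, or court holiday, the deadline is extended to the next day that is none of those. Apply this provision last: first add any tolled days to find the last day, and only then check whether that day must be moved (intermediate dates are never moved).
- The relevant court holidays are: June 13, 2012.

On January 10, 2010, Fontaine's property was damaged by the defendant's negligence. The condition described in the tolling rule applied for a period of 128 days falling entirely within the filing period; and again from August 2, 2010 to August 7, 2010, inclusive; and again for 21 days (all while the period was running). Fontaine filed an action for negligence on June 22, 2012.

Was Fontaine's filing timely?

2 years after January 10, 2010 is January 10, 2012.
Tolling adds 128 days: January 10, 2012 + 128 days = May 17, 2012.
From August 2, 2010 through August 7, 2010 inclusive is 6 days; tolling adds 6 days: May 17, 2012 + 6 days = May 23, 2012.
Tolling adds 21 days: May 23, 2012 + 21 days = June 13, 2012.
June 13, 2012 is a listed holiday. The next qualifying day is June 14, 2012.
The deadline is June 14, 2012; the filing on June 22, 2012 is after that date.

No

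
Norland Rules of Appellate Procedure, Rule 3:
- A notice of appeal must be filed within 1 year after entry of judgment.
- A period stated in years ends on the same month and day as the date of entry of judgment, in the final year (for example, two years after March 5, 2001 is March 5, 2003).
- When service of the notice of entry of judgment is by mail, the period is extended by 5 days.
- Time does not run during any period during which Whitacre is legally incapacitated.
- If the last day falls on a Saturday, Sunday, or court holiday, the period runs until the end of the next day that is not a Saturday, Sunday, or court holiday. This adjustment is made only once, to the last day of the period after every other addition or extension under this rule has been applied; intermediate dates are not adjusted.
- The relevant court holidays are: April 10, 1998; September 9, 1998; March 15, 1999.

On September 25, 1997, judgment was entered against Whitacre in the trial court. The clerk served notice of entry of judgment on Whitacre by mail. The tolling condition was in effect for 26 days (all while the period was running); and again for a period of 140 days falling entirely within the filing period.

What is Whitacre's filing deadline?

1 year after September 25, 1997 is September 25, 1998.
Service was by mail, adding 5 days: September 25, 1998 + 5 days = September 30, 1998.
Tolling adds 26 days: September 30, 1998 + 26 days = October 26, 1998.
Tolling adds 140 days: October 26, 1998 + 140 days = March 15, 1999.
March 15, 1999 is a listed holiday. The next qualifying day is March 16, 1999.

March 16, 1999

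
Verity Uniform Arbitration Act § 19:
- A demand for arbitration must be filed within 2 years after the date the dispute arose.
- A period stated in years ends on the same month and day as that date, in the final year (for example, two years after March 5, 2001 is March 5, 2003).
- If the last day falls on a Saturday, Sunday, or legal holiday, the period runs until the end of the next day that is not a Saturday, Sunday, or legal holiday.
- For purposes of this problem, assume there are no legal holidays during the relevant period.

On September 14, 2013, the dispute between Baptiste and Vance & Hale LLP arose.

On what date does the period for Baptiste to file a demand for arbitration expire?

September 14, 2015

2 years after September 14, 2013 is September 14, 2015.
September 14, 2015 is a Monday and not a legal holiday, so no extension applies.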